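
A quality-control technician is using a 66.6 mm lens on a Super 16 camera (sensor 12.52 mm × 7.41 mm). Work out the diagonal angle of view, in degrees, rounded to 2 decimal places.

Sensor diagonal = √(12.52² + 7.41²) = √211.6585 ≈ 14.5485 mm.
Angle of view α = 2·arctan(d/2f) with d = 14.5485 mm and f = 66.6 mm.
d/2f = 0.10922; arctan(0.10922) ≈ 6.2333°, so α ≈ 12.4666°.

12.47°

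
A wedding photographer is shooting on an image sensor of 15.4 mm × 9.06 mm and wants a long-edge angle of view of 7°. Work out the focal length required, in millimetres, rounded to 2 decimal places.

From α = 2·arctan(w/2f) we get f = w / (2·tan(α/2)).
With w = 15.4 mm and α/2 = 3.5°, tan(α/2) ≈ 0.06116, so f ≈ 15.4 / 0.12233 ≈ 125.8939 mm.

125.89 mm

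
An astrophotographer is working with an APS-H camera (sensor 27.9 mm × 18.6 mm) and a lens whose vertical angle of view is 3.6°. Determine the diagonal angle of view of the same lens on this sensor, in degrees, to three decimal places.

6.485°

From the vertical AOV: f = 18.6 / (2·tan(1.8°)) = 18.6 / 0.06285 ≈ 295.9308 mm.
Sensor diagonal = √(27.9² + 18.6²) = √1124.3700 ≈ 33.5316 mm.
Diagonal AOV = 2·arctan(33.5316 / (2 × 295.9308)) = 2·arctan(0.05665) ≈ 6.4852°.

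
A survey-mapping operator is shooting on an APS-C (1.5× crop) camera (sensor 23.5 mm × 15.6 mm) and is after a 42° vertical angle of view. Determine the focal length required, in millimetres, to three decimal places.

20.320 mm

From α = 2·arctan(h/2f) we get f = h / (2·tan(α/2)).
With h = 15.6 mm and α/2 = 21°, tan(α/2) ≈ 0.38386, so f ≈ 15.6 / 0.76773 ≈ 20.3197 mm.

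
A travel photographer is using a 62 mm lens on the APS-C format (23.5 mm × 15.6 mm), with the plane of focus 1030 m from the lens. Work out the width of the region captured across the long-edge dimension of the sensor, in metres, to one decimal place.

dₒ: 1030 m = 1.03e+06 mm.
Similar triangles through the lens centre give W/dₒ = w/dᵢ; with 1/f = 1/dₒ + 1/dᵢ this gives W = w·(dₒ − f)/f.
W = 23.5 mm × (1.03e+06 − 62) / 62 = 23.5 × 16611.9032 ≈ 390379.726 mm = 390.38 m.

390.4 m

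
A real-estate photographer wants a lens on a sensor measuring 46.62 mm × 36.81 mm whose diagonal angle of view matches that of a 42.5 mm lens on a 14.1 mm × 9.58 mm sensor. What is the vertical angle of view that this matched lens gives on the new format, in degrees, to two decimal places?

14.17°

Sensor diagonal = √(14.1² + 9.58²) = √290.5864 ≈ 17.0466 mm.
Sensor diagonal = √(46.62² + 36.81²) = √3528.4005 ≈ 59.4003 mm.
Equal diagonal AOV ⇒ f₂ = f₁ · 59.4003/17.0466 = 42.5 × 3.48459 ≈ 148.0949 mm.
Vertical AOV on the new format = 2·arctan(36.81 / (2 × 148.0949)) = 2·arctan(0.12428) ≈ 14.1686°.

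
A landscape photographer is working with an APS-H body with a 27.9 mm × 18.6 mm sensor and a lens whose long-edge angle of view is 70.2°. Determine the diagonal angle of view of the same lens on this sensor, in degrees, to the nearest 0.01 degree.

80.37°

From the long-edge AOV: f = 27.9 / (2·tan(35.1°)) = 27.9 / 1.40562 ≈ 19.8488 mm.
Sensor diagonal = √(27.9² + 18.6²) = √1124.3700 ≈ 33.5316 mm.
Diagonal AOV = 2·arctan(33.5316 / (2 × 19.8488)) = 2·arctan(0.84467) ≈ 80.3739°.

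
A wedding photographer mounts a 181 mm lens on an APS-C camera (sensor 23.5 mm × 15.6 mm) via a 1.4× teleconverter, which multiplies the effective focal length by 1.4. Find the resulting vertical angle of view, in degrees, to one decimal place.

Effective focal length f = 181 × 1.4 = 253.4 mm.
α = 2·arctan(15.6 / (2 × 253.4)) = 2·arctan(0.03078) ≈ 3.5262°.

3.5°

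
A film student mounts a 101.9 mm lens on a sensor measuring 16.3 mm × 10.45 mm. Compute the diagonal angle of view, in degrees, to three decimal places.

Sensor diagonal = √(16.3² + 10.45²) = √374.8925 ≈ 19.3621 mm.
Angle of view α = 2·arctan(d/2f) with d = 19.3621 mm and f = 101.9 mm.
d/2f = 0.09501; arctan(0.09501) ≈ 5.4271°, so α ≈ 10.8543°.

10.854°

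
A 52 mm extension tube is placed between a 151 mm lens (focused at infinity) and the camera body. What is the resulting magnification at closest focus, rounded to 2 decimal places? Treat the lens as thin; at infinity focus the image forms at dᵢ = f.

The tube moves the image plane from f to f + e, so dᵢ = 151 + 52 = 203 mm. Focus is achieved when 1/f = 1/dₒ + 1/dᵢ, giving dₒ = 1/(1/f − 1/(f+e)).
Magnification m = dᵢ/dₒ = (f+e)·(1/f − 1/(f+e)) = e/f = 52/151 ≈ 0.3444.

0.34×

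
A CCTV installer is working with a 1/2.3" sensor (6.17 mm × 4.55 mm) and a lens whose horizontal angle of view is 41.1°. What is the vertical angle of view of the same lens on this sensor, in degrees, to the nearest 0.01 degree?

From the horizontal AOV: f = 6.17 / (2·tan(20.55°)) = 6.17 / 0.74976 ≈ 8.2293 mm.
Vertical AOV = 2·arctan(4.55 / (2 × 8.2293)) = 2·arctan(0.27645) ≈ 30.9070°.

30.91°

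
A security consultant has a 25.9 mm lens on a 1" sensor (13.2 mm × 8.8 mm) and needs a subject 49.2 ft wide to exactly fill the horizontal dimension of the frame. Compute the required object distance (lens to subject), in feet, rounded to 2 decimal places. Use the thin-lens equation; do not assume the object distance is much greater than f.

96.62 ft

W: 49.2 ft × 304.8 mm/ft = 14996.16 mm.
Magnification m = w/W = dᵢ/dₒ; combined with 1/f = 1/dₒ + 1/dᵢ this gives dₒ = f·(1 + W/w).
dₒ = 25.9 mm × (1 + 14996.2/13.2) = 25.9 × 1137.0727 ≈ 29450.183 mm = 29450.183/304.8 ft = 96.6213 ft.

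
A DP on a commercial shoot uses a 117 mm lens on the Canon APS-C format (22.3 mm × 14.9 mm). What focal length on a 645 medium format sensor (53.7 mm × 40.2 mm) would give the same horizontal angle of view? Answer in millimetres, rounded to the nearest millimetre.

Equal angle of view means equal width/f ratio, so f₂ = f₁ · (width₂/width₁) = 117 × 53.7/22.3.
f₂ = 117 × 2.40807 ≈ 281.744 mm.

282 mm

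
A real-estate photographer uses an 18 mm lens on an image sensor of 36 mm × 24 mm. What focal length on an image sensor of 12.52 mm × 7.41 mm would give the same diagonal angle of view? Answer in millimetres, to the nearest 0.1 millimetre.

6.1 mm

Sensor diagonal = √(36² + 24²) = √1872.0000 ≈ 43.2666 mm.
Sensor diagonal = √(12.52² + 7.41²) = √211.6585 ≈ 14.5485 mm.
Equal angle of view means equal diagonal/f ratio, so f₂ = f₁ · (diagonal₂/diagonal₁) = 18 × 14.5485/43.2666.
f₂ = 18 × 0.33625 ≈ 6.053 mm.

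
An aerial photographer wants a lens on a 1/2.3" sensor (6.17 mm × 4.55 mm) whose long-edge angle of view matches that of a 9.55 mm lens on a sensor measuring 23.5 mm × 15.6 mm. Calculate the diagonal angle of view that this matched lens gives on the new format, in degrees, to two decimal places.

113.62°

Equal long-edge AOV ⇒ f₂ = f₁ · 6.17/23.5 = 9.55 × 0.26255 ≈ 2.5074 mm.
Sensor diagonal = √(6.17² + 4.55²) = √58.7714 ≈ 7.6663 mm.
Diagonal AOV on the new format = 2·arctan(7.6663 / (2 × 2.5074)) = 2·arctan(1.52874) ≈ 113.6198°.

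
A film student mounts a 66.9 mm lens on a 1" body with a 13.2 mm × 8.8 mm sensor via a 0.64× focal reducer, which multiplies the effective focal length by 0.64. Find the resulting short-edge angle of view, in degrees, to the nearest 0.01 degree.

11.73°

Effective focal length f = 66.9 × 0.64 = 42.816 mm.
α = 2·arctan(8.8 / (2 × 42.816)) = 2·arctan(0.10277) ≈ 11.7348°.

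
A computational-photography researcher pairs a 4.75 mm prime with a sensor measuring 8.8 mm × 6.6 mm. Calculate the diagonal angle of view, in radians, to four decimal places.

Sensor diagonal = √(8.8² + 6.6²) = √121.0000 ≈ 11.0000 mm.
Angle of view α = 2·arctan(d/2f) with d = 11.0000 mm and f = 4.75 mm.
d/2f = 1.15789; arctan(1.15789) ≈ 0.8584 rad, so α ≈ 1.7169 rad.

1.7169 rad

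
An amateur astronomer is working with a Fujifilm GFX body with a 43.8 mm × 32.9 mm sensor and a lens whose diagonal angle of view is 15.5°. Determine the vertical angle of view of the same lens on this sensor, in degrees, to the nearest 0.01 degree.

9.35°

Sensor diagonal = √(43.8² + 32.9²) = √3000.8500 ≈ 54.7800 mm.
From the diagonal AOV: f = 54.7800 / (2·tan(7.75°)) = 54.7800 / 0.27219 ≈ 201.2580 mm.
Vertical AOV = 2·arctan(32.9 / (2 × 201.2580)) = 2·arctan(0.08174) ≈ 9.3455°.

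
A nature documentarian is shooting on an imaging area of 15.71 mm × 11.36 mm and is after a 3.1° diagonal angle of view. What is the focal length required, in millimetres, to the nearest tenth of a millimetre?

358.2 mm

Sensor diagonal = √(15.71² + 11.36²) = √375.8537 ≈ 19.3869 mm.
From α = 2·arctan(d/2f) we get f = d / (2·tan(α/2)).
With d = 19.3869 mm and α/2 = 1.55°, tan(α/2) ≈ 0.02706, so f ≈ 19.3869 / 0.05412 ≈ 358.2320 mm.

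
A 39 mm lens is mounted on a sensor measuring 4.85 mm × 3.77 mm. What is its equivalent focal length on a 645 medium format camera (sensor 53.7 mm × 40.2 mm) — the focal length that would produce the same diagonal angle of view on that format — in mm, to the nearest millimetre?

426 mm

Sensor diagonal = √(4.85² + 3.77²) = √37.7354 ≈ 6.1429 mm.
Sensor diagonal = √(53.7² + 40.2²) = √4499.7300 ≈ 67.0800 mm.
Equal angle of view means equal diagonal/f ratio, so f₂ = f₁ · (diagonal₂/diagonal₁) = 39 × 67.0800/6.1429.
f₂ = 39 × 10.91990 ≈ 425.876 mm.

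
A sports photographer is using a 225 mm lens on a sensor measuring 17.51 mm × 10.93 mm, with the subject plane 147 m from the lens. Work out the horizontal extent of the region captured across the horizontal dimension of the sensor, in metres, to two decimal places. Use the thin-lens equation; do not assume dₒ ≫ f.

11.42 m

dₒ: 147 m = 147000 mm.
Similar triangles through the lens centre give W/dₒ = w/dᵢ; with 1/f = 1/dₒ + 1/dᵢ this gives W = w·(dₒ − f)/f.
W = 17.51 mm × (147000 − 225) / 225 = 17.51 × 652.3333 ≈ 11422.357 mm = 11.4224 m.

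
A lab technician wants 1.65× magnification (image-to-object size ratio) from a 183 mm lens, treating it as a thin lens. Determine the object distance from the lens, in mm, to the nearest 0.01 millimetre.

With m = dᵢ/dₒ and 1/f = 1/dₒ + 1/dᵢ, substituting dᵢ = m·dₒ gives 1/f = (1 + 1/m)/dₒ, hence dₒ = f·(1 + 1/m).
dₒ = 183 × (1 + 1/1.65) = 183 × 1.60606 ≈ 293.909 mm.

293.91 mm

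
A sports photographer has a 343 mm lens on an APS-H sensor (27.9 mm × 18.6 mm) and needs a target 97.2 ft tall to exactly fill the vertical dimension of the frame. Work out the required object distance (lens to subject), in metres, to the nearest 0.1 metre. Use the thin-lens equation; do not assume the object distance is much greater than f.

546.7 m

W: 97.2 ft × 304.8 mm/ft = 29626.56 mm.
Magnification m = h/W = dᵢ/dₒ; combined with 1/f = 1/dₒ + 1/dᵢ this gives dₒ = f·(1 + W/h).
dₒ = 343 mm × (1 + 29626.6/18.6) = 343 × 1593.8258 ≈ 546682.234 mm = 546.682 m.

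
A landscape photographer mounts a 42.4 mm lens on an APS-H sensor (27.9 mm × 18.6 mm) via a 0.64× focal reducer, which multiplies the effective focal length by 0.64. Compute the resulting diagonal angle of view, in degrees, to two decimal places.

Effective focal length f = 42.4 × 0.64 = 27.136 mm.
Sensor diagonal = √(27.9² + 18.6²) = √1124.3700 ≈ 33.5316 mm.
α = 2·arctan(33.532 / (2 × 27.136)) = 2·arctan(0.61784) ≈ 63.4192°.

63.42°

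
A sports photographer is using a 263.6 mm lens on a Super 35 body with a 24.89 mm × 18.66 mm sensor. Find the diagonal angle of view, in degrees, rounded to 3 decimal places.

6.754°

Sensor diagonal = √(24.89² + 18.66²) = √967.7077 ≈ 31.1080 mm.
Angle of view α = 2·arctan(d/2f) with d = 31.1080 mm and f = 263.6 mm.
d/2f = 0.05901; arctan(0.05901) ≈ 3.3769°, so α ≈ 6.7538°.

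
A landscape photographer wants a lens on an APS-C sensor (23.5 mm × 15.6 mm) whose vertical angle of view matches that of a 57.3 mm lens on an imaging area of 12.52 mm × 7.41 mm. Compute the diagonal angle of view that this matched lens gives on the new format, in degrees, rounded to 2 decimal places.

Equal vertical AOV ⇒ f₂ = f₁ · 15.6/7.41 = 57.3 × 2.10526 ≈ 120.6316 mm.
Sensor diagonal = √(23.5² + 15.6²) = √795.6100 ≈ 28.2066 mm.
Diagonal AOV on the new format = 2·arctan(28.2066 / (2 × 120.6316)) = 2·arctan(0.11691) ≈ 13.3366°.

13.34°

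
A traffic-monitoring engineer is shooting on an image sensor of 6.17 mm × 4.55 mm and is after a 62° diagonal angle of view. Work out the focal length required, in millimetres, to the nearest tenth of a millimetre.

6.4 mm

Sensor diagonal = √(6.17² + 4.55²) = √58.7714 ≈ 7.6663 mm.
From α = 2·arctan(d/2f) we get f = d / (2·tan(α/2)).
With d = 7.6663 mm and α/2 = 31°, tan(α/2) ≈ 0.60086, so f ≈ 7.6663 / 1.20172 ≈ 6.3794 mm.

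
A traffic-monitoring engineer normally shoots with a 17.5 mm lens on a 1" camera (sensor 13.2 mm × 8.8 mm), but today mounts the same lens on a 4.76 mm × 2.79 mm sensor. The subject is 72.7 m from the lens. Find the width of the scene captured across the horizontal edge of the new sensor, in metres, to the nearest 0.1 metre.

19.8 m

The focal length stays 17.5 mm; the relevant sensor dimension is now w = 4.76 mm. Object distance dₒ = 72.7 m = 72700 mm.
Thin-lens field width W = w·(dₒ − f)/f = 4.76 × (72700 − 17.5)/17.5 ≈ 19769.640 mm = 19.7696 m.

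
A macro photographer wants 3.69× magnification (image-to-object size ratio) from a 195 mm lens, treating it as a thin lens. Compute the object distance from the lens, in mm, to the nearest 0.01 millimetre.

247.85 mm

With m = dᵢ/dₒ and 1/f = 1/dₒ + 1/dᵢ, substituting dᵢ = m·dₒ gives 1/f = (1 + 1/m)/dₒ, hence dₒ = f·(1 + 1/m).
dₒ = 195 × (1 + 1/3.69) = 195 × 1.27100 ≈ 247.846 mm.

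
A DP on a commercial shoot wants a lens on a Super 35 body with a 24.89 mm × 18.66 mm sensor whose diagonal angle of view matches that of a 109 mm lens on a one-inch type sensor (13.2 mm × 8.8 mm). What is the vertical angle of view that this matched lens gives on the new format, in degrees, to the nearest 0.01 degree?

5.00°

Sensor diagonal = √(13.2² + 8.8²) = √251.6800 ≈ 15.8644 mm.
Sensor diagonal = √(24.89² + 18.66²) = √967.7077 ≈ 31.1080 mm.
Equal diagonal AOV ⇒ f₂ = f₁ · 31.1080/15.8644 = 109 × 1.96087 ≈ 213.7343 mm.
Vertical AOV on the new format = 2·arctan(18.66 / (2 × 213.7343)) = 2·arctan(0.04365) ≈ 4.9990°.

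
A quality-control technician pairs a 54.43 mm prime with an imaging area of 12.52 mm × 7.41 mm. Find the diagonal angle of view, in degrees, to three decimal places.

15.224°

Sensor diagonal = √(12.52² + 7.41²) = √211.6585 ≈ 14.5485 mm.
Angle of view α = 2·arctan(d/2f) with d = 14.5485 mm and f = 54.43 mm.
d/2f = 0.13364; arctan(0.13364) ≈ 7.6121°, so α ≈ 15.2243°.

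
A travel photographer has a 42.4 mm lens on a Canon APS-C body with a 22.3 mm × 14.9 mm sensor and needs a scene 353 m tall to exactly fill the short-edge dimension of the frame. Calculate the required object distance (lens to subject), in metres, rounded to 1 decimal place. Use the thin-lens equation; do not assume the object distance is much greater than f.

1004.6 m

W: 353 m = 353000 mm.
Magnification m = h/W = dᵢ/dₒ; combined with 1/f = 1/dₒ + 1/dᵢ this gives dₒ = f·(1 + W/h).
dₒ = 42.4 mm × (1 + 353000/14.9) = 42.4 × 23692.2752 ≈ 1004552.467 mm = 1004.55 m.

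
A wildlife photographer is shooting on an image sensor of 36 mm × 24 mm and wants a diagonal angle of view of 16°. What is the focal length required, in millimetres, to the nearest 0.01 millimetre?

Sensor diagonal = √(36² + 24²) = √1872.0000 ≈ 43.2666 mm.
From α = 2·arctan(d/2f) we get f = d / (2·tan(α/2)).
With d = 43.2666 mm and α/2 = 8°, tan(α/2) ≈ 0.14054, so f ≈ 43.2666 / 0.28108 ≈ 153.9290 mm.

153.93 mm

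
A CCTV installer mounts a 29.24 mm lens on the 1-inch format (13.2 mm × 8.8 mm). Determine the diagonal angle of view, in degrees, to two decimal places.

30.36°

Sensor diagonal = √(13.2² + 8.8²) = √251.6800 ≈ 15.8644 mm.
Angle of view α = 2·arctan(d/2f) with d = 15.8644 mm and f = 29.24 mm.
d/2f = 0.27128; arctan(0.27128) ≈ 15.1779°, so α ≈ 30.3558°.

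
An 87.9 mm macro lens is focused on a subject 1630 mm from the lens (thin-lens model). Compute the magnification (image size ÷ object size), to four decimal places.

Thin lens: 1/f = 1/dₒ + 1/dᵢ → 1/dᵢ = 1/87.9 − 1/1630 = 0.0107631 mm⁻¹, so dᵢ ≈ 92.9103 mm.
Magnification m = dᵢ/dₒ = 92.9103/1630 ≈ 0.05700.

0.0570×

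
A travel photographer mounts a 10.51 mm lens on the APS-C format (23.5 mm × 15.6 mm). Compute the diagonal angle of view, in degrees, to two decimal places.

Sensor diagonal = √(23.5² + 15.6²) = √795.6100 ≈ 28.2066 mm.
Angle of view α = 2·arctan(d/2f) with d = 28.2066 mm and f = 10.51 mm.
d/2f = 1.34189; arctan(1.34189) ≈ 53.3059°, so α ≈ 106.6118°.

106.61°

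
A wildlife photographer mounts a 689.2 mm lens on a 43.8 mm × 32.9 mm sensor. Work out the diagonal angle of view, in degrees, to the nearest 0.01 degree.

Sensor diagonal = √(43.8² + 32.9²) = √3000.8500 ≈ 54.7800 mm.
Angle of view α = 2·arctan(d/2f) with d = 54.7800 mm and f = 689.2 mm.
d/2f = 0.03974; arctan(0.03974) ≈ 2.2758°, so α ≈ 4.5517°.

4.55°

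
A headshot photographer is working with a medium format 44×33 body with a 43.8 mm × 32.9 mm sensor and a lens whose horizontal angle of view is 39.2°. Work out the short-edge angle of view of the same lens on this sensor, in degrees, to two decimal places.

From the horizontal AOV: f = 43.8 / (2·tan(19.6°)) = 43.8 / 0.71217 ≈ 61.5023 mm.
Short-edge AOV = 2·arctan(32.9 / (2 × 61.5023)) = 2·arctan(0.26747) ≈ 29.9487°.

29.95°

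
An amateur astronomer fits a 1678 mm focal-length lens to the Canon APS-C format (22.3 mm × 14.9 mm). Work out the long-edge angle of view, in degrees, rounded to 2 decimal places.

Angle of view α = 2·arctan(w/2f) with w = 22.3 mm and f = 1678 mm.
w/2f = 0.00664; arctan(0.00664) ≈ 0.3807°, so α ≈ 0.7614°.

0.76°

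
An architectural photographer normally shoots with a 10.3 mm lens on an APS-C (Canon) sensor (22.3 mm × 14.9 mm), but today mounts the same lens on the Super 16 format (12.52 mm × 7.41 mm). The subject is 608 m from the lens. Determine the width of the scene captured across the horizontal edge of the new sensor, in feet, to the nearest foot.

The focal length stays 10.3 mm; the relevant sensor dimension is now w = 12.52 mm. Object distance dₒ = 608 m = 608000 mm.
Thin-lens field width W = w·(dₒ − f)/f = 12.52 × (608000 − 10.3)/10.3 ≈ 739032.140 mm = 739032.140/304.8 ft = 2424.65 ft.

2425 ft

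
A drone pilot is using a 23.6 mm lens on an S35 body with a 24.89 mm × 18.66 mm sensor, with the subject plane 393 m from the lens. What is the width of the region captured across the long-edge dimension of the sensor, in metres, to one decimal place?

414.5 m

dₒ: 393 m = 393000 mm.
Similar triangles through the lens centre give W/dₒ = w/dᵢ; with 1/f = 1/dₒ + 1/dᵢ this gives W = w·(dₒ − f)/f.
W = 24.89 mm × (393000 − 23.6) / 23.6 = 24.89 × 16651.5424 ≈ 414456.890 mm = 414.457 m.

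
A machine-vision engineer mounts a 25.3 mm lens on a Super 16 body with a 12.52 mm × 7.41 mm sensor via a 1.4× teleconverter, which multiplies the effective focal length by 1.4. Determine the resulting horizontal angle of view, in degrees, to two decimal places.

Effective focal length f = 25.3 × 1.4 = 35.42 mm.
α = 2·arctan(12.52 / (2 × 35.42)) = 2·arctan(0.17674) ≈ 20.0455°.

20.05°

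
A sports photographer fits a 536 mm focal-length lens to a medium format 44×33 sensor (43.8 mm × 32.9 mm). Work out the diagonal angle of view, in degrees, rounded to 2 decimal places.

5.85°

Sensor diagonal = √(43.8² + 32.9²) = √3000.8500 ≈ 54.7800 mm.
Angle of view α = 2·arctan(d/2f) with d = 54.7800 mm and f = 536 mm.
d/2f = 0.05110; arctan(0.05110) ≈ 2.9253°, so α ≈ 5.8506°.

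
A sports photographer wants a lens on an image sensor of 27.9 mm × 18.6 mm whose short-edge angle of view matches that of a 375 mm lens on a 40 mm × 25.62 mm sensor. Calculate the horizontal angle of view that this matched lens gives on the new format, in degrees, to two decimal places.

Equal short-edge AOV ⇒ f₂ = f₁ · 18.6/25.62 = 375 × 0.72600 ≈ 272.2482 mm.
Horizontal AOV on the new format = 2·arctan(27.9 / (2 × 272.2482)) = 2·arctan(0.05124) ≈ 5.8665°.

5.87°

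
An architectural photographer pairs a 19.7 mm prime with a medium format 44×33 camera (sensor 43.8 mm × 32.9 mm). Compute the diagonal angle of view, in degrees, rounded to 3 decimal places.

Sensor diagonal = √(43.8² + 32.9²) = √3000.8500 ≈ 54.7800 mm.
Angle of view α = 2·arctan(d/2f) with d = 54.7800 mm and f = 19.7 mm.
d/2f = 1.39036; arctan(1.39036) ≈ 54.2748°, so α ≈ 108.5496°.

108.550°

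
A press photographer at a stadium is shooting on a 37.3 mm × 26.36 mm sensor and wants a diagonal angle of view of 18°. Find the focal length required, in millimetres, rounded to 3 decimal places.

Sensor diagonal = √(37.3² + 26.36²) = √2086.1396 ≈ 45.6743 mm.
From α = 2·arctan(d/2f) we get f = d / (2·tan(α/2)).
With d = 45.6743 mm and α/2 = 9°, tan(α/2) ≈ 0.15838, so f ≈ 45.6743 / 0.31677 ≈ 144.1880 mm.

144.188 mm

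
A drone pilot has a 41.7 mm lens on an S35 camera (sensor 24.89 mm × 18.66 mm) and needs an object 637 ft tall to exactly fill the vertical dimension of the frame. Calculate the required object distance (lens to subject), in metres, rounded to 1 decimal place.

W: 637 ft × 304.8 mm/ft = 194157.59 mm.
Magnification m = h/W = dᵢ/dₒ; combined with 1/f = 1/dₒ + 1/dᵢ this gives dₒ = f·(1 + W/h).
dₒ = 41.7 mm × (1 + 194158/18.66) = 41.7 × 10406.0157 ≈ 433930.857 mm = 433.931 m.

433.9 m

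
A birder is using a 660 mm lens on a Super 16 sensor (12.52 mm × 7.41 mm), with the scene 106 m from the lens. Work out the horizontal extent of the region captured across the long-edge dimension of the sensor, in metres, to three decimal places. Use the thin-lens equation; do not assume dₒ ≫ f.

dₒ: 106 m = 106000 mm.
Similar triangles through the lens centre give W/dₒ = w/dᵢ; with 1/f = 1/dₒ + 1/dᵢ this gives W = w·(dₒ − f)/f.
W = 12.52 mm × (106000 − 660) / 660 = 12.52 × 159.6061 ≈ 1998.268 mm = 1.99827 m.

1.998 m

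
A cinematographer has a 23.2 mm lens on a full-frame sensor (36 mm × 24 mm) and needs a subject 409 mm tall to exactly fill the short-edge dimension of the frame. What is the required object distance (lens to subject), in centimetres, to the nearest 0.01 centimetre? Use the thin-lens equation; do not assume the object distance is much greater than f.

Magnification m = h/W = dᵢ/dₒ; combined with 1/f = 1/dₒ + 1/dᵢ this gives dₒ = f·(1 + W/h).
dₒ = 23.2 mm × (1 + 409/24) = 23.2 × 18.0417 ≈ 418.567 mm = 41.8567 cm.

41.86 cm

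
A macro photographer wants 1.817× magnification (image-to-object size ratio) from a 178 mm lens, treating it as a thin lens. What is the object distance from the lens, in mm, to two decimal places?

With m = dᵢ/dₒ and 1/f = 1/dₒ + 1/dᵢ, substituting dᵢ = m·dₒ gives 1/f = (1 + 1/m)/dₒ, hence dₒ = f·(1 + 1/m).
dₒ = 178 × (1 + 1/1.817) = 178 × 1.55036 ≈ 275.964 mm.

275.96 mm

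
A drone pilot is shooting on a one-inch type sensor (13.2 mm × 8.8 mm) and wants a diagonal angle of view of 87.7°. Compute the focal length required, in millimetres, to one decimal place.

8.3 mm

Sensor diagonal = √(13.2² + 8.8²) = √251.6800 ≈ 15.8644 mm.
From α = 2·arctan(d/2f) we get f = d / (2·tan(α/2)).
With d = 15.8644 mm and α/2 = 43.85°, tan(α/2) ≈ 0.96064, so f ≈ 15.8644 / 1.92128 ≈ 8.2572 mm.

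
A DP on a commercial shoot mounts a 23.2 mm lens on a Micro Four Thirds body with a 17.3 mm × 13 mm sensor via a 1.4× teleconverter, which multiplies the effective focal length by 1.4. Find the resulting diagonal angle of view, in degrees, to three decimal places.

36.849°

Effective focal length f = 23.2 × 1.4 = 32.48 mm.
Sensor diagonal = √(17.3² + 13²) = √468.2900 ≈ 21.6400 mm.
α = 2·arctan(21.640 / (2 × 32.48)) = 2·arctan(0.33313) ≈ 36.8487°.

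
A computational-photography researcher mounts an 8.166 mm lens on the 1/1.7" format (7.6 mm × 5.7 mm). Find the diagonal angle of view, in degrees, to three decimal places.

60.371°

Sensor diagonal = √(7.6² + 5.7²) = √90.2500 ≈ 9.5000 mm.
Angle of view α = 2·arctan(d/2f) with d = 9.5000 mm and f = 8.166 mm.
d/2f = 0.58168; arctan(0.58168) ≈ 30.1857°, so α ≈ 60.3714°.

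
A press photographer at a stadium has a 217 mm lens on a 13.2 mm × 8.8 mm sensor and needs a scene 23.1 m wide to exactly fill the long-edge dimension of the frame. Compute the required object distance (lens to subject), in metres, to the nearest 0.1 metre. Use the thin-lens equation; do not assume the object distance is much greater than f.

380.0 m

W: 23.1 m = 23100 mm.
Magnification m = w/W = dᵢ/dₒ; combined with 1/f = 1/dₒ + 1/dᵢ this gives dₒ = f·(1 + W/w).
dₒ = 217 mm × (1 + 23100/13.2) = 217 × 1751.0000 ≈ 379967.000 mm = 379.967 m.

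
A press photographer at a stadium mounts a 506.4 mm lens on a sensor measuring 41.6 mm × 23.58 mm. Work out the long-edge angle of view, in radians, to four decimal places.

0.0821 rad

Angle of view α = 2·arctan(w/2f) with w = 41.6 mm and f = 506.4 mm.
w/2f = 0.04107; arctan(0.04107) ≈ 0.0411 rad, so α ≈ 0.0821 rad.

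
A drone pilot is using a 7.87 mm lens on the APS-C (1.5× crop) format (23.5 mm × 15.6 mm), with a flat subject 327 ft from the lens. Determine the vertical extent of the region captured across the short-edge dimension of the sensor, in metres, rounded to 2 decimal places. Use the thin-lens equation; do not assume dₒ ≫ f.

dₒ: 327 ft × 304.8 mm/ft = 99669.60 mm.
Similar triangles through the lens centre give W/dₒ = h/dᵢ; with 1/f = 1/dₒ + 1/dᵢ this gives W = h·(dₒ − f)/f.
W = 15.6 mm × (99669.6 − 7.87) / 7.87 = 15.6 × 12663.4977 ≈ 197550.564 mm = 197.551 m.

197.55 m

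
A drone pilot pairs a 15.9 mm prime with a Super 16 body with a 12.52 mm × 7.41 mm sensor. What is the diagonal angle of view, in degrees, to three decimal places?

49.168°

Sensor diagonal = √(12.52² + 7.41²) = √211.6585 ≈ 14.5485 mm.
Angle of view α = 2·arctan(d/2f) with d = 14.5485 mm and f = 15.9 mm.
d/2f = 0.45750; arctan(0.45750) ≈ 24.5841°, so α ≈ 49.1682°.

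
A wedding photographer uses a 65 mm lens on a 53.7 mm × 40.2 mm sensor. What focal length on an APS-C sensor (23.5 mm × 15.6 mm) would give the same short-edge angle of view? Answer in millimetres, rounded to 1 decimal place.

25.2 mm

Equal angle of view means equal height/f ratio, so f₂ = f₁ · (height₂/height₁) = 65 × 15.6/40.2.
f₂ = 65 × 0.38806 ≈ 25.224 mm.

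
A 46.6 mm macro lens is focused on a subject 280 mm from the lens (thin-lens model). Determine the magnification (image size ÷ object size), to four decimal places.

Thin lens: 1/f = 1/dₒ + 1/dᵢ → 1/dᵢ = 1/46.6 − 1/280 = 0.0178878 mm⁻¹, so dᵢ ≈ 55.9040 mm.
Magnification m = dᵢ/dₒ = 55.9040/280 ≈ 0.19966.

0.1997×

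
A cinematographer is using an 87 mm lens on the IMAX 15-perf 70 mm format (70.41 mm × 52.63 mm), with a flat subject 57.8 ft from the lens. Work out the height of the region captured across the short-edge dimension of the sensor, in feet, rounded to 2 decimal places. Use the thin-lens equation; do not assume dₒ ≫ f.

dₒ: 57.8 ft × 304.8 mm/ft = 17617.44 mm.
Similar triangles through the lens centre give W/dₒ = h/dᵢ; with 1/f = 1/dₒ + 1/dᵢ this gives W = h·(dₒ − f)/f.
W = 52.63 mm × (17617.4 − 87) / 87 = 52.63 × 201.4993 ≈ 10604.908 mm = 10604.908/304.8 ft = 34.793 ft.

34.79 ft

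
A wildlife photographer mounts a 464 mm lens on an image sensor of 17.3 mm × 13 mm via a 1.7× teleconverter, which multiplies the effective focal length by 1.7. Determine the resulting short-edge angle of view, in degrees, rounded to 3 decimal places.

Effective focal length f = 464 × 1.7 = 788.8 mm.
α = 2·arctan(13 / (2 × 788.8)) = 2·arctan(0.00824) ≈ 0.9443°.

0.944°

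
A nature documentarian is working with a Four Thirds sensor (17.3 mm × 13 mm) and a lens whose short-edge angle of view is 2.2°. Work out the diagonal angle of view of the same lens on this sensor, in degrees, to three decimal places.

3.661°

From the short-edge AOV: f = 13 / (2·tan(1.1°)) = 13 / 0.03840 ≈ 338.5244 mm.
Sensor diagonal = √(17.3² + 13²) = √468.2900 ≈ 21.6400 mm.
Diagonal AOV = 2·arctan(21.6400 / (2 × 338.5244)) = 2·arctan(0.03196) ≈ 3.6614°.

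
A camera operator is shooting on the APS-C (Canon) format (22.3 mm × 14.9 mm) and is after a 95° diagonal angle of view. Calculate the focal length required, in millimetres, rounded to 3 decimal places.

12.288 mm

Sensor diagonal = √(22.3² + 14.9²) = √719.3000 ≈ 26.8198 mm.
From α = 2·arctan(d/2f) we get f = d / (2·tan(α/2)).
With d = 26.8198 mm and α/2 = 47.5°, tan(α/2) ≈ 1.09131, so f ≈ 26.8198 / 2.18262 ≈ 12.2879 mm.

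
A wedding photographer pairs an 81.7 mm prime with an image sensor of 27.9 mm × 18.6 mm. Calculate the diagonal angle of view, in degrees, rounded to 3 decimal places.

23.194°

Sensor diagonal = √(27.9² + 18.6²) = √1124.3700 ≈ 33.5316 mm.
Angle of view α = 2·arctan(d/2f) with d = 33.5316 mm and f = 81.7 mm.
d/2f = 0.20521; arctan(0.20521) ≈ 11.5968°, so α ≈ 23.1936°.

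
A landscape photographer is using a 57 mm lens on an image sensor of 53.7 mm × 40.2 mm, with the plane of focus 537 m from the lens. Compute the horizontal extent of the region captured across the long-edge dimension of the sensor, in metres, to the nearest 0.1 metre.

505.9 m

dₒ: 537 m = 537000 mm.
Similar triangles through the lens centre give W/dₒ = w/dᵢ; with 1/f = 1/dₒ + 1/dᵢ this gives W = w·(dₒ − f)/f.
W = 53.7 mm × (537000 − 57) / 57 = 53.7 × 9420.0526 ≈ 505856.826 mm = 505.857 m.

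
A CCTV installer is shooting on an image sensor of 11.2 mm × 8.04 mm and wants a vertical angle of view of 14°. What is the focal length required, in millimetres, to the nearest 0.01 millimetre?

From α = 2·arctan(h/2f) we get f = h / (2·tan(α/2)).
With h = 8.04 mm and α/2 = 7°, tan(α/2) ≈ 0.12278, so f ≈ 8.04 / 0.24557 ≈ 32.7403 mm.

32.74 mm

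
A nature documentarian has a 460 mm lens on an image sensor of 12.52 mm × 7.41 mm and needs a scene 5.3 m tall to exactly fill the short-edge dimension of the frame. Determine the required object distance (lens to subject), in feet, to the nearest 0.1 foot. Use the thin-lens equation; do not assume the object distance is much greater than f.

W: 5.3 m = 5300 mm.
Magnification m = h/W = dᵢ/dₒ; combined with 1/f = 1/dₒ + 1/dᵢ this gives dₒ = f·(1 + W/h).
dₒ = 460 mm × (1 + 5300/7.41) = 460 × 716.2497 ≈ 329474.845 mm = 329474.845/304.8 ft = 1080.95 ft.

1081.0 ft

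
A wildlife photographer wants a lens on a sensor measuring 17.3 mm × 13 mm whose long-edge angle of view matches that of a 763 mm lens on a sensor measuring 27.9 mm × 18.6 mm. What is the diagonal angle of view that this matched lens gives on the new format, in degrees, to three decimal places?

Equal long-edge AOV ⇒ f₂ = f₁ · 17.3/27.9 = 763 × 0.62007 ≈ 473.1147 mm.
Sensor diagonal = √(17.3² + 13²) = √468.2900 ≈ 21.6400 mm.
Diagonal AOV on the new format = 2·arctan(21.6400 / (2 × 473.1147)) = 2·arctan(0.02287) ≈ 2.6202°.

2.620°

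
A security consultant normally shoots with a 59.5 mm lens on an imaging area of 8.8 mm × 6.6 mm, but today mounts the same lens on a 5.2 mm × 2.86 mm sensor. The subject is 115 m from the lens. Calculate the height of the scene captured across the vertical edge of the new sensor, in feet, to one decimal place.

18.1 ft

The focal length stays 59.5 mm; the relevant sensor dimension is now h = 2.86 mm. Object distance dₒ = 115 m = 115000 mm.
Thin-lens field height W = h·(dₒ − f)/f = 2.86 × (115000 − 59.5)/59.5 ≈ 5524.871 mm = 5524.871/304.8 ft = 18.1262 ft.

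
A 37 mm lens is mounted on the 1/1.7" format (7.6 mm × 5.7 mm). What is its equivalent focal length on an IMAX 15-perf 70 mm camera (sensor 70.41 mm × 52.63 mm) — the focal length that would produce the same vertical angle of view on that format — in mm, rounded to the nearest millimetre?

342 mm

Equal angle of view means equal height/f ratio, so f₂ = f₁ · (height₂/height₁) = 37 × 52.63/5.7.
f₂ = 37 × 9.23333 ≈ 341.633 mm.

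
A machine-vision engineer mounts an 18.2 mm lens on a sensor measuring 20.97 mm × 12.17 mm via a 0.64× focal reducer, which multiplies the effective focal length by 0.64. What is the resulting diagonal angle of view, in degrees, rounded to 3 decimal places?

92.289°

Effective focal length f = 18.2 × 0.64 = 11.648 mm.
Sensor diagonal = √(20.97² + 12.17²) = √587.8498 ≈ 24.2456 mm.
α = 2·arctan(24.246 / (2 × 11.648)) = 2·arctan(1.04076) ≈ 92.2886°.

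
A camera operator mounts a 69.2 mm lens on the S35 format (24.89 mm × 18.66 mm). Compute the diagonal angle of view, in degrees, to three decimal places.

25.336°

Sensor diagonal = √(24.89² + 18.66²) = √967.7077 ≈ 31.1080 mm.
Angle of view α = 2·arctan(d/2f) with d = 31.1080 mm and f = 69.2 mm.
d/2f = 0.22477; arctan(0.22477) ≈ 12.6678°, so α ≈ 25.3355°.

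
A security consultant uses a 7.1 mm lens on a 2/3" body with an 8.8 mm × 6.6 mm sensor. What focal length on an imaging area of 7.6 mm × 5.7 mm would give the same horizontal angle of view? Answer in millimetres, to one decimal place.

Equal angle of view means equal width/f ratio, so f₂ = f₁ · (width₂/width₁) = 7.1 × 7.6/8.8.
f₂ = 7.1 × 0.86364 ≈ 6.132 mm.

6.1 mm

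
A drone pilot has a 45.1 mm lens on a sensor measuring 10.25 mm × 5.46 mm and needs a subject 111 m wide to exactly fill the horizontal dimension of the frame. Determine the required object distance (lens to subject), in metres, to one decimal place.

488.4 m

W: 111 m = 111000 mm.
Magnification m = w/W = dᵢ/dₒ; combined with 1/f = 1/dₒ + 1/dᵢ this gives dₒ = f·(1 + W/w).
dₒ = 45.1 mm × (1 + 111000/10.25) = 45.1 × 10830.2683 ≈ 488445.100 mm = 488.445 m.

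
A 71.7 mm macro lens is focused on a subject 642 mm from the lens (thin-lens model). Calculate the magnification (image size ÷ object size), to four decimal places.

Thin lens: 1/f = 1/dₒ + 1/dᵢ → 1/dᵢ = 1/71.7 − 1/642 = 0.0123894 mm⁻¹, so dᵢ ≈ 80.7144 mm.
Magnification m = dᵢ/dₒ = 80.7144/642 ≈ 0.12572.

0.1257×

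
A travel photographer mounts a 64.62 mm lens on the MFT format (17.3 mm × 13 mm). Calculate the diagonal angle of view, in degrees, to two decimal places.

19.01°

Sensor diagonal = √(17.3² + 13²) = √468.2900 ≈ 21.6400 mm.
Angle of view α = 2·arctan(d/2f) with d = 21.6400 mm and f = 64.62 mm.
d/2f = 0.16744; arctan(0.16744) ≈ 9.5055°, so α ≈ 19.0109°.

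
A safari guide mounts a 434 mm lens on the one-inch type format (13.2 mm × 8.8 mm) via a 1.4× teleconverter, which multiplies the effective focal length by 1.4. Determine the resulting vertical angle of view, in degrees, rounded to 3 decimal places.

Effective focal length f = 434 × 1.4 = 607.6 mm.
α = 2·arctan(8.8 / (2 × 607.6)) = 2·arctan(0.00724) ≈ 0.8298°.

0.830°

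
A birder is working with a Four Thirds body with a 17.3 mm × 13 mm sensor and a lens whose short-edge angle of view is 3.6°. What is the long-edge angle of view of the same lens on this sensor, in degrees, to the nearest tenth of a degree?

4.8°

From the short-edge AOV: f = 13 / (2·tan(1.8°)) = 13 / 0.06285 ≈ 206.8334 mm.
Long-edge AOV = 2·arctan(17.3 / (2 × 206.8334)) = 2·arctan(0.04182) ≈ 4.7896°.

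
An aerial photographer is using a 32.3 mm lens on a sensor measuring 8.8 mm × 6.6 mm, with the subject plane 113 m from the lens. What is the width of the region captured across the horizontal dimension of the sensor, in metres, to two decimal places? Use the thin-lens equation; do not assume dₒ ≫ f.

dₒ: 113 m = 113000 mm.
Similar triangles through the lens centre give W/dₒ = w/dᵢ; with 1/f = 1/dₒ + 1/dᵢ this gives W = w·(dₒ − f)/f.
W = 8.8 mm × (113000 − 32.3) / 32.3 = 8.8 × 3497.4520 ≈ 30777.578 mm = 30.7776 m.

30.78 m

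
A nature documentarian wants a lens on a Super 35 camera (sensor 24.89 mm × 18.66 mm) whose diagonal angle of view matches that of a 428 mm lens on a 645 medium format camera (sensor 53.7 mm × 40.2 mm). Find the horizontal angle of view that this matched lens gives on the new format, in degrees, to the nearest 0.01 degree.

7.18°

Sensor diagonal = √(53.7² + 40.2²) = √4499.7300 ≈ 67.0800 mm.
Sensor diagonal = √(24.89² + 18.66²) = √967.7077 ≈ 31.1080 mm.
Equal diagonal AOV ⇒ f₂ = f₁ · 31.1080/67.0800 = 428 × 0.46374 ≈ 198.4827 mm.
Horizontal AOV on the new format = 2·arctan(24.89 / (2 × 198.4827)) = 2·arctan(0.06270) ≈ 7.1756°.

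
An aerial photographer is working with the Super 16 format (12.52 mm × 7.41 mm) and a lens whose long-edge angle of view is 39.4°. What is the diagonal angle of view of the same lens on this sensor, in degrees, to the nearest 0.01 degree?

45.18°

From the long-edge AOV: f = 12.52 / (2·tan(19.7°)) = 12.52 / 0.71610 ≈ 17.4835 mm.
Sensor diagonal = √(12.52² + 7.41²) = √211.6585 ≈ 14.5485 mm.
Diagonal AOV = 2·arctan(14.5485 / (2 × 17.4835)) = 2·arctan(0.41606) ≈ 45.1808°.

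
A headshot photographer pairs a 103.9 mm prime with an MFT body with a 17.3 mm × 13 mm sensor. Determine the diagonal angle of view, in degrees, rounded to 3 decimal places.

11.891°

Sensor diagonal = √(17.3² + 13²) = √468.2900 ≈ 21.6400 mm.
Angle of view α = 2·arctan(d/2f) with d = 21.6400 mm and f = 103.9 mm.
d/2f = 0.10414; arctan(0.10414) ≈ 5.9453°, so α ≈ 11.8905°.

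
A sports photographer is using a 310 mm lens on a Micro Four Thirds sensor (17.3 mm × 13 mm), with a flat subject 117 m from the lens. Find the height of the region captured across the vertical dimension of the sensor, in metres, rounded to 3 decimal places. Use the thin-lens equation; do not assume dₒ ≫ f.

4.893 m

dₒ: 117 m = 117000 mm.
Similar triangles through the lens centre give W/dₒ = h/dᵢ; with 1/f = 1/dₒ + 1/dᵢ this gives W = h·(dₒ − f)/f.
W = 13 mm × (117000 − 310) / 310 = 13 × 376.4194 ≈ 4893.452 mm = 4.89345 m.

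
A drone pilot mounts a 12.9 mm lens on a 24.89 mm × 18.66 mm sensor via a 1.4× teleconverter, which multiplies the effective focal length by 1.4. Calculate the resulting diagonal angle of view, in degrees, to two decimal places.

81.47°

Effective focal length f = 12.9 × 1.4 = 18.06 mm.
Sensor diagonal = √(24.89² + 18.66²) = √967.7077 ≈ 31.1080 mm.
α = 2·arctan(31.108 / (2 × 18.06)) = 2·arctan(0.86124) ≈ 81.4727°.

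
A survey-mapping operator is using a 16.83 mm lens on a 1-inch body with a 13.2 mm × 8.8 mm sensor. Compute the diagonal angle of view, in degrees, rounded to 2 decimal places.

Sensor diagonal = √(13.2² + 8.8²) = √251.6800 ≈ 15.8644 mm.
Angle of view α = 2·arctan(d/2f) with d = 15.8644 mm and f = 16.83 mm.
d/2f = 0.47131; arctan(0.47131) ≈ 25.2352°, so α ≈ 50.4703°.

50.47°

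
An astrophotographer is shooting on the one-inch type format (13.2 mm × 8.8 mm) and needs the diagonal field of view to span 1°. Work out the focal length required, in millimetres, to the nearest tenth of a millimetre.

Sensor diagonal = √(13.2² + 8.8²) = √251.6800 ≈ 15.8644 mm.
From α = 2·arctan(d/2f) we get f = d / (2·tan(α/2)).
With d = 15.8644 mm and α/2 = 0.5°, tan(α/2) ≈ 0.00873, so f ≈ 15.8644 / 0.01745 ≈ 908.9416 mm.

908.9 mm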